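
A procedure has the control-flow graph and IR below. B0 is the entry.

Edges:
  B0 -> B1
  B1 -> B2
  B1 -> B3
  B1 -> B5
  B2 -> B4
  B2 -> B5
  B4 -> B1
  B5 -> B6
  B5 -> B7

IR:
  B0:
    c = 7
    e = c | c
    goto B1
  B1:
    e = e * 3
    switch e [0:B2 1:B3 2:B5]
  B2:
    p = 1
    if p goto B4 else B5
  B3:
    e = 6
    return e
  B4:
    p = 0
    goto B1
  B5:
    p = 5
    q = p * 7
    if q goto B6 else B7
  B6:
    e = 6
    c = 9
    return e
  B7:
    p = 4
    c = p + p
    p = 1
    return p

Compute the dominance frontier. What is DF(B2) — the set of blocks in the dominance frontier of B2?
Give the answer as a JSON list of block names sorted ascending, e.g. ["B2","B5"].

idom tree: B1←B0 B2←B1 B3←B1 B4←B2 B5←B1 B6←B5 B7←B5
Dom at joins:
  B1: preds {B0,B4}: {B0} ∩ {B0,B1,B2,B4} = {B0}; idom=B0
  B5: preds {B1,B2}: {B0,B1} ∩ {B0,B1,B2} = {B0,B1}; idom=B1

Frontier:
  join B1 pred B0: · stop@B0
  join B1 pred B4: B4→B2→B1 stop@B0
  join B5 pred B1: · stop@B1
  join B5 pred B2: B2 stop@B1
  DF(B0)=∅
  DF(B1)={B1}
  DF(B2)={B1,B5}
  DF(B3)=∅
  DF(B4)={B1}
  DF(B5)=∅
  DF(B6)=∅
  DF(B7)=∅

DF(B2) = ["B1", "B5"]

Answer: ["B1", "B5"]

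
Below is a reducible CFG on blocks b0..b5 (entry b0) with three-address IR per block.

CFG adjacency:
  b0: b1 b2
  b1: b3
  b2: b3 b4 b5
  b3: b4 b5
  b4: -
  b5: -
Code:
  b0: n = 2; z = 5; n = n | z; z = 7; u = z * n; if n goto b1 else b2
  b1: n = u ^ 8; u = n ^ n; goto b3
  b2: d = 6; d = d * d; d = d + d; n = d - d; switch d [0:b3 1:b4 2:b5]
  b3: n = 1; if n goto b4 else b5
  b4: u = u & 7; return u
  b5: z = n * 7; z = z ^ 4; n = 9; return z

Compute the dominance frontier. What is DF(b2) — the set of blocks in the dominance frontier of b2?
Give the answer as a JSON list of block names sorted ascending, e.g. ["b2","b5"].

Answer: ["b3", "b4", "b5"]

Derivation:
idom tree: b1←b0 b2←b0 b3←b0 b4←b0 b5←b0
Dom∩ at merges:
  b3: preds {b1,b2}: {b0,b1} ∩ {b0,b2} = {b0}; idom=b0
  b4: preds {b2,b3}: {b0,b2} ∩ {b0,b3} = {b0}; idom=b0
  b5: preds {b2,b3}: {b0,b2} ∩ {b0,b3} = {b0}; idom=b0

DF walk-up:
  b3←b1: walk b1 to b0
  b3←b2: walk b2 to b0
  b4←b2: walk b2 to b0
  b4←b3: walk b3 to b0
  b5←b2: walk b2 to b0
  b5←b3: walk b3 to b0
  b0 → ∅
  b1 → {b3}
  b2 → {b3,b4,b5}
  b3 → {b4,b5}
  b4 → ∅
  b5 → ∅

DF(b2) = ["b3", "b4", "b5"]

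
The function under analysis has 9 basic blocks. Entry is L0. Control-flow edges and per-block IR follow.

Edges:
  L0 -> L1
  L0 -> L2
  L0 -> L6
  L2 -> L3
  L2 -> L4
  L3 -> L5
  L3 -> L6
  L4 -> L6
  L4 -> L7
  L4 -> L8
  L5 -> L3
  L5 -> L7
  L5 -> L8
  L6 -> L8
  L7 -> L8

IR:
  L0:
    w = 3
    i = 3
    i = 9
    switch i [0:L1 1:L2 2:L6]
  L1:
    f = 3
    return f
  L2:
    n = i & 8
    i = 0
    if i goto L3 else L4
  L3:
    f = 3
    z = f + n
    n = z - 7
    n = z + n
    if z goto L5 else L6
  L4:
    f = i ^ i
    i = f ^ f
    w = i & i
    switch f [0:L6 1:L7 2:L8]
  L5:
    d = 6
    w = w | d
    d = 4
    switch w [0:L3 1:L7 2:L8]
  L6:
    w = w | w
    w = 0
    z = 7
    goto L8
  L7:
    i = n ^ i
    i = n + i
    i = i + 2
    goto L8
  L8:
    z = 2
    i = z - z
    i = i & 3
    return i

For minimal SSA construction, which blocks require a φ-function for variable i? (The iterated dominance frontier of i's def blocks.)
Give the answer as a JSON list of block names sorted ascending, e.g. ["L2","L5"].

idom tree: L1←L0 L2←L0 L3←L2 L4←L2 L5←L3 L6←L0 L7←L2 L8←L0
Dom at joins:
  L3: preds {L2,L5}: {L0,L2} ∩ {L0,L2,L3,L5} = {L0,L2}; idom=L2
  L6: preds {L0,L3,L4}: {L0} ∩ {L0,L2,L3} ∩ {L0,L2,L4} = {L0}; idom=L0
  L7: preds {L4,L5}: {L0,L2,L4} ∩ {L0,L2,L3,L5} = {L0,L2}; idom=L2
  L8: preds {L4,L5,L6,L7}: {L0,L2,L4} ∩ {L0,L2,L3,L5} ∩ {L0,L6} ∩ {L0,L2,L7} = {L0}; idom=L0

DF walk-up:
  L3←L2: walk · to L2
  L3←L5: walk L5→L3 to L2
  L6←L0: walk · to L0
  L6←L3: walk L3→L2 to L0
  L6←L4: walk L4→L2 to L0
  L7←L4: walk L4 to L2
  L7←L5: walk L5→L3 to L2
  L8←L4: walk L4→L2 to L0
  L8←L5: walk L5→L3→L2 to L0
  L8←L6: walk L6 to L0
  L8←L7: walk L7→L2 to L0
  L0: DF=∅
  L1: DF=∅
  L2: DF={L6,L8}
  L3: DF={L3,L6,L7,L8}
  L4: DF={L6,L7,L8}
  L5: DF={L3,L7,L8}
  L6: DF={L8}
  L7: DF={L8}
  L8: DF=∅

φ for i: defs {L0,L2,L4,L7,L8}
  DF⁺ = {L6,L7,L8}

Answer: ["L6", "L7", "L8"]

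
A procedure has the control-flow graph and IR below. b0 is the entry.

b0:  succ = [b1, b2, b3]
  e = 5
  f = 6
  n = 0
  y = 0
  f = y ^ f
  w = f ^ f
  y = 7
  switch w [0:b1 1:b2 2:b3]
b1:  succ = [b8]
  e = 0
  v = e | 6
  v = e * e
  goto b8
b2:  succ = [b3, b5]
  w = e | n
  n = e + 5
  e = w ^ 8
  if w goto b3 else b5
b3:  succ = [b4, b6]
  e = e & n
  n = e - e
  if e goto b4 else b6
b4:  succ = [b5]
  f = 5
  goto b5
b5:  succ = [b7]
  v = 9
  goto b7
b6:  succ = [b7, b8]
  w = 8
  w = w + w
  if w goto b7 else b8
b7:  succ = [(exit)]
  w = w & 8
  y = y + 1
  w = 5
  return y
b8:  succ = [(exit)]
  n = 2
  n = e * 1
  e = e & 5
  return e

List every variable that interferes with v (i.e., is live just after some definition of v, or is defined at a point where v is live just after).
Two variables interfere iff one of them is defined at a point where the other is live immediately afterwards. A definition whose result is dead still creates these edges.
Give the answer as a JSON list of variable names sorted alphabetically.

Block summaries:
  b0: def={e,f,n,w,y} ue=∅
  b1: def={e,v} ue=∅
  b2: def={e,n,w} ue={e,n}
  b3: def={e,n} ue={e,n}
  b4: def={f} ue=∅
  b5: def={v} ue=∅
  b6: def={w} ue=∅
  b7: def={w,y} ue={w,y}
  b8: def={e,n} ue={e}

Live sets:
  b0 li=∅ lo={e,n,w,y}
  b1 li=∅ lo={e}
  b2 li={e,n,y} lo={e,n,w,y}
  b3 li={e,n,w,y} lo={e,w,y}
  b4 li={w,y} lo={w,y}
  b5 li={w,y} lo={w,y}
  b6 li={e,y} lo={e,w,y}
  b7 li={w,y} lo=∅
  b8 li={e} lo=∅

Interference:
  e↔{f,n,v,w,y}
  f↔{e,n,w,y}
  n↔{e,f,w,y}
  v↔{e,w,y}
  w↔{e,f,n,v,y}
  y↔{e,f,n,v,w}

N(v) = ["e", "w", "y"]

Answer: ["e", "w", "y"]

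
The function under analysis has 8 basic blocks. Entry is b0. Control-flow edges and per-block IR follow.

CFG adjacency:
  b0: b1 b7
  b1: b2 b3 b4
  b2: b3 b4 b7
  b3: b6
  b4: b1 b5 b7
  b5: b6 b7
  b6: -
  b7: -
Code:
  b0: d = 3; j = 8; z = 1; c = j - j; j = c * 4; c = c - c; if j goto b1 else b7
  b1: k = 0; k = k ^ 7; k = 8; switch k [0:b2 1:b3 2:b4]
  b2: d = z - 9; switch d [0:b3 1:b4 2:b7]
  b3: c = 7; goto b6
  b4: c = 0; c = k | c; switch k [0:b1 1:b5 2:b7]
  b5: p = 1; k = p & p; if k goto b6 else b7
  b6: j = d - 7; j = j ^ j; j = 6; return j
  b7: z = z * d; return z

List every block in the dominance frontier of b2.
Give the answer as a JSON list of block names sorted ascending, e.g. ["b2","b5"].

idom tree: b1←b0 b2←b1 b3←b1 b4←b1 b5←b4 b6←b1 b7←b0
Join-block Dom:
  b1: preds {b0,b4}: {b0} ∩ {b0,b1,b4} = {b0}; idom=b0
  b3: preds {b1,b2}: {b0,b1} ∩ {b0,b1,b2} = {b0,b1}; idom=b1
  b4: preds {b1,b2}: {b0,b1} ∩ {b0,b1,b2} = {b0,b1}; idom=b1
  b6: preds {b3,b5}: {b0,b1,b3} ∩ {b0,b1,b4,b5} = {b0,b1}; idom=b1
  b7: preds {b0,b2,b4,b5}: {b0} ∩ {b0,b1,b2} ∩ {b0,b1,b4} ∩ {b0,b1,b4,b5} = {b0}; idom=b0

Frontier:
  join b1 pred b0: · stop@b0
  join b1 pred b4: b4→b1 stop@b0
  join b3 pred b1: · stop@b1
  join b3 pred b2: b2 stop@b1
  join b4 pred b1: · stop@b1
  join b4 pred b2: b2 stop@b1
  join b6 pred b3: b3 stop@b1
  join b6 pred b5: b5→b4 stop@b1
  join b7 pred b0: · stop@b0
  join b7 pred b2: b2→b1 stop@b0
  join b7 pred b4: b4→b1 stop@b0
  join b7 pred b5: b5→b4→b1 stop@b0
  b0 → ∅
  b1 → {b1,b7}
  b2 → {b3,b4,b7}
  b3 → {b6}
  b4 → {b1,b6,b7}
  b5 → {b6,b7}
  b6 → ∅
  b7 → ∅

DF(b2) = ["b3", "b4", "b7"]

Answer: ["b3", "b4", "b7"]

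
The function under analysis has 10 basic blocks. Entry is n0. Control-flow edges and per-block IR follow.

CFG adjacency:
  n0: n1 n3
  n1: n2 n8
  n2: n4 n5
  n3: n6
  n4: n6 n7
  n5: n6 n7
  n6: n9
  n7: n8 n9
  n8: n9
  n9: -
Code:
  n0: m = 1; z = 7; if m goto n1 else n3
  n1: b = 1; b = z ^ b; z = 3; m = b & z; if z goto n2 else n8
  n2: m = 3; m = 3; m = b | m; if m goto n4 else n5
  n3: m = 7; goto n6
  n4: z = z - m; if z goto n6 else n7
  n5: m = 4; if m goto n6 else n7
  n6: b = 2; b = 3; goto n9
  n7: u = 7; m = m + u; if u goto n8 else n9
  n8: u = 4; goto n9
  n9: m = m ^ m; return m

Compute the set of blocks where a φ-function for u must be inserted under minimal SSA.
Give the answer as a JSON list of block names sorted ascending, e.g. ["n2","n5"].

Answer: ["n8", "n9"]

Working:
idom tree: n1←n0 n2←n1 n3←n0 n4←n2 n5←n2 n6←n0 n7←n2 n8←n1 n9←n0
Join-block Dom:
  n6: preds {n3,n4,n5}: {n0,n3} ∩ {n0,n1,n2,n4} ∩ {n0,n1,n2,n5} = {n0}; idom=n0
  n7: preds {n4,n5}: {n0,n1,n2,n4} ∩ {n0,n1,n2,n5} = {n0,n1,n2}; idom=n2
  n8: preds {n1,n7}: {n0,n1} ∩ {n0,n1,n2,n7} = {n0,n1}; idom=n1
  n9: preds {n6,n7,n8}: {n0,n6} ∩ {n0,n1,n2,n7} ∩ {n0,n1,n8} = {n0}; idom=n0

DF derivation:
  n6←n3: walk n3 to n0
  n6←n4: walk n4→n2→n1 to n0
  n6←n5: walk n5→n2→n1 to n0
  n7←n4: walk n4 to n2
  n7←n5: walk n5 to n2
  n8←n1: walk · to n1
  n8←n7: walk n7→n2 to n1
  n9←n6: walk n6 to n0
  n9←n7: walk n7→n2→n1 to n0
  n9←n8: walk n8→n1 to n0
  DF(n0)=∅
  DF(n1)={n6,n9}
  DF(n2)={n6,n8,n9}
  DF(n3)={n6}
  DF(n4)={n6,n7}
  DF(n5)={n6,n7}
  DF(n6)={n9}
  DF(n7)={n8,n9}
  DF(n8)={n9}
  DF(n9)=∅

φ for u: defs {n7,n8}
  DF⁺ = {n8,n9}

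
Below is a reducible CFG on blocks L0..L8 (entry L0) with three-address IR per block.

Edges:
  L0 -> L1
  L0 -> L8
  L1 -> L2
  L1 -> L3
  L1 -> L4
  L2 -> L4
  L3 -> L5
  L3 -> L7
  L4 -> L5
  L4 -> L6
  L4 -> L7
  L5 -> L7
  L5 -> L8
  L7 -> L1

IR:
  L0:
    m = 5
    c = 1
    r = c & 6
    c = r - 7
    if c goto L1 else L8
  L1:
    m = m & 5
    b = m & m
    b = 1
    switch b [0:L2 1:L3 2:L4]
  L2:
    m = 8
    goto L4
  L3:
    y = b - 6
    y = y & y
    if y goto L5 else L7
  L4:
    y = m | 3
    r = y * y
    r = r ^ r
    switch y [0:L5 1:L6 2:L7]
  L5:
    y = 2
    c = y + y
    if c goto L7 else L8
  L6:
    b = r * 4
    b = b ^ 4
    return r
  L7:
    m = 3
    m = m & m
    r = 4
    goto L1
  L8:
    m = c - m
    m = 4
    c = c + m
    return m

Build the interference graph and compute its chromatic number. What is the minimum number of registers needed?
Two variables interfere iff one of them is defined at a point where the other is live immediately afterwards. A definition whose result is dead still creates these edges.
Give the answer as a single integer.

Answer: 3

Working:
def/use:
  L0: def={c,m,r} ue=∅
  L1: def={b,m} ue={m}
  L2: def={m} ue=∅
  L3: def={y} ue={b}
  L4: def={r,y} ue={m}
  L5: def={c,y} ue=∅
  L6: def={b} ue={r}
  L7: def={m,r} ue=∅
  L8: def={c,m} ue={c,m}

Live sets:
  live L0: ∅→{c,m}
  live L1: {m}→{b,m}
  live L2: ∅→{m}
  live L3: {b,m}→{m}
  live L4: {m}→{m,r}
  live L5: {m}→{c,m}
  live L6: {r}→∅
  live L7: ∅→{m}
  live L8: {c,m}→∅

Interfere edges:
  b — {m,r}
  c — {m}
  m — {b,c,r,y}
  r — {b,m,y}
  y — {m,r}

Registers:
  {b,m,r} pairwise interfere (3-clique) ⇒ χ ≥ 3
  assign b→R2 c→R1 m→R0 r→R1 y→R2 — no edge inside a register ⇒ χ ≤ 3
  χ = 3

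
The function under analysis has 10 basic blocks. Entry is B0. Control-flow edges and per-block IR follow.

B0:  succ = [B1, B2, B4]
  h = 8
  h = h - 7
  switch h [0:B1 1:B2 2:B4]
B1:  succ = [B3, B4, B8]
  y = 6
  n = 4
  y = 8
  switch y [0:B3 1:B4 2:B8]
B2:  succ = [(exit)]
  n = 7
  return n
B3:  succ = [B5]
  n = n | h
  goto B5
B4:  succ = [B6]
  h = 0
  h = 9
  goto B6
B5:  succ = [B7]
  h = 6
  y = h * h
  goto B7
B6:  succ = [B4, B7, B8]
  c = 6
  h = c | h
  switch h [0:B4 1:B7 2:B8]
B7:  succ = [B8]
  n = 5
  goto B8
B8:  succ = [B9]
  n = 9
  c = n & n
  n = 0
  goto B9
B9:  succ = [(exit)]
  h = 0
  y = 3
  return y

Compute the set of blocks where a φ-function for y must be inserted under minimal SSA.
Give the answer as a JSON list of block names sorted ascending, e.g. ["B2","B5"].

Answer: ["B4", "B7", "B8"]

Working:
idom tree: B1←B0 B2←B0 B3←B1 B4←B0 B5←B3 B6←B4 B7←B0 B8←B0 B9←B8
Dom∩ at merges:
  B4: preds {B0,B1,B6}: {B0} ∩ {B0,B1} ∩ {B0,B4,B6} = {B0}; idom=B0
  B7: preds {B5,B6}: {B0,B1,B3,B5} ∩ {B0,B4,B6} = {B0}; idom=B0
  B8: preds {B1,B6,B7}: {B0,B1} ∩ {B0,B4,B6} ∩ {B0,B7} = {B0}; idom=B0

Frontier:
  join B4 pred B0: · stop@B0
  join B4 pred B1: B1 stop@B0
  join B4 pred B6: B6→B4 stop@B0
  join B7 pred B5: B5→B3→B1 stop@B0
  join B7 pred B6: B6→B4 stop@B0
  join B8 pred B1: B1 stop@B0
  join B8 pred B6: B6→B4 stop@B0
  join B8 pred B7: B7 stop@B0
  DF(B0)=∅
  DF(B1)={B4,B7,B8}
  DF(B2)=∅
  DF(B3)={B7}
  DF(B4)={B4,B7,B8}
  DF(B5)={B7}
  DF(B6)={B4,B7,B8}
  DF(B7)={B8}
  DF(B8)=∅
  DF(B9)=∅

φ for y: defs {B1,B5,B9}
  DF⁺ = {B4,B7,B8}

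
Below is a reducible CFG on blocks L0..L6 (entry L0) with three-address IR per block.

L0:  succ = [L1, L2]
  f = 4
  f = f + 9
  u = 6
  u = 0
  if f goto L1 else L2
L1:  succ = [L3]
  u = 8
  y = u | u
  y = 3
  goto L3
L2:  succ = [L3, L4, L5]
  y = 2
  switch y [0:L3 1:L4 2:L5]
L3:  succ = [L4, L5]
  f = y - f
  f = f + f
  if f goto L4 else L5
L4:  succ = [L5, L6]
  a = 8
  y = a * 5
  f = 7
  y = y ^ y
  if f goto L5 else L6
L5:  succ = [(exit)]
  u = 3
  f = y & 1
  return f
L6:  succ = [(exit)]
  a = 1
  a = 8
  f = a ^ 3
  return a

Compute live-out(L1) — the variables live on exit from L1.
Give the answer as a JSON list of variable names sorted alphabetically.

Per-block:
  L0: def={f,u} ue=∅
  L1: def={u,y} ue=∅
  L2: def={y} ue=∅
  L3: def={f} ue={f,y}
  L4: def={a,f,y} ue=∅
  L5: def={f,u} ue={y}
  L6: def={a,f} ue=∅

Liveness:
  L0: in=∅ out={f}
  L1: in={f} out={f,y}
  L2: in={f} out={f,y}
  L3: in={f,y} out={y}
  L4: in=∅ out={y}
  L5: in={y} out=∅
  L6: in=∅ out=∅

live-out(L1) = ["f", "y"]

Answer: ["f", "y"]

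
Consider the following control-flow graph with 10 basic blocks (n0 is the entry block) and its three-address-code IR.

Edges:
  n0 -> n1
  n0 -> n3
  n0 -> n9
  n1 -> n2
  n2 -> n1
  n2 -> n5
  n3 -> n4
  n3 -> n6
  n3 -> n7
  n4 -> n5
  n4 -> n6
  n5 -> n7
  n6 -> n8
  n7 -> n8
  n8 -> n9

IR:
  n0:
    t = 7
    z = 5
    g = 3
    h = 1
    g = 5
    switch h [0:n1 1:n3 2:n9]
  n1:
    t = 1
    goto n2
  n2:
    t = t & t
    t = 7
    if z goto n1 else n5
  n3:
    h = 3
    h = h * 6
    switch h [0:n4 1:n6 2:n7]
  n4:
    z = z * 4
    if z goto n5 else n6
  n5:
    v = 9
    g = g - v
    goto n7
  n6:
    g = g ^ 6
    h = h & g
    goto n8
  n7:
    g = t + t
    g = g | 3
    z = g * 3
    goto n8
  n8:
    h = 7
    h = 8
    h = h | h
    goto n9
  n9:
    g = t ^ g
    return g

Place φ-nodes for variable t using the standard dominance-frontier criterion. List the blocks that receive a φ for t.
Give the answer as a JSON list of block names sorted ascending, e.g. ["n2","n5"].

Answer: ["n1", "n5", "n7", "n8", "n9"]

Derivation:
idom tree: n1←n0 n2←n1 n3←n0 n4←n3 n5←n0 n6←n3 n7←n0 n8←n0 n9←n0
Join-block Dom:
  n1: preds {n0,n2}: {n0} ∩ {n0,n1,n2} = {n0}; idom=n0
  n5: preds {n2,n4}: {n0,n1,n2} ∩ {n0,n3,n4} = {n0}; idom=n0
  n6: preds {n3,n4}: {n0,n3} ∩ {n0,n3,n4} = {n0,n3}; idom=n3
  n7: preds {n3,n5}: {n0,n3} ∩ {n0,n5} = {n0}; idom=n0
  n8: preds {n6,n7}: {n0,n3,n6} ∩ {n0,n7} = {n0}; idom=n0
  n9: preds {n0,n8}: {n0} ∩ {n0,n8} = {n0}; idom=n0

DF walk-up:
  join n1 pred n0: · stop@n0
  join n1 pred n2: n2→n1 stop@n0
  join n5 pred n2: n2→n1 stop@n0
  join n5 pred n4: n4→n3 stop@n0
  join n6 pred n3: · stop@n3
  join n6 pred n4: n4 stop@n3
  join n7 pred n3: n3 stop@n0
  join n7 pred n5: n5 stop@n0
  join n8 pred n6: n6→n3 stop@n0
  join n8 pred n7: n7 stop@n0
  join n9 pred n0: · stop@n0
  join n9 pred n8: n8 stop@n0
  n0: DF=∅
  n1: DF={n1,n5}
  n2: DF={n1,n5}
  n3: DF={n5,n7,n8}
  n4: DF={n5,n6}
  n5: DF={n7}
  n6: DF={n8}
  n7: DF={n8}
  n8: DF={n9}
  n9: DF=∅

φ for t: defs {n0,n1,n2}
  DF⁺ = {n1,n5,n7,n8,n9}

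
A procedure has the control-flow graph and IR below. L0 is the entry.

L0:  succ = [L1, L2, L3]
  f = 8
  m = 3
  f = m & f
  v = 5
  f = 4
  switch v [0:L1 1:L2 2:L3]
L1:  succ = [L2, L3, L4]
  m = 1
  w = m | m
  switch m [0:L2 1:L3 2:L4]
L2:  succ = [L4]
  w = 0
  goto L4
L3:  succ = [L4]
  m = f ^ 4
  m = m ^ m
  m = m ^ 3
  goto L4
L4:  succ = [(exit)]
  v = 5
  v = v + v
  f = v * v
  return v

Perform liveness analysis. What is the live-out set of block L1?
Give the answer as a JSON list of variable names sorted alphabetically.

Block summaries:
  L0 def {f,m,v} use ∅
  L1 def {m,w} use ∅
  L2 def {w} use ∅
  L3 def {m} use {f}
  L4 def {f,v} use ∅

Live sets:
  live L0: ∅→{f}
  live L1: {f}→{f}
  live L2: ∅→∅
  live L3: {f}→∅
  live L4: ∅→∅

live-out(L1) = ["f"]

Answer: ["f"]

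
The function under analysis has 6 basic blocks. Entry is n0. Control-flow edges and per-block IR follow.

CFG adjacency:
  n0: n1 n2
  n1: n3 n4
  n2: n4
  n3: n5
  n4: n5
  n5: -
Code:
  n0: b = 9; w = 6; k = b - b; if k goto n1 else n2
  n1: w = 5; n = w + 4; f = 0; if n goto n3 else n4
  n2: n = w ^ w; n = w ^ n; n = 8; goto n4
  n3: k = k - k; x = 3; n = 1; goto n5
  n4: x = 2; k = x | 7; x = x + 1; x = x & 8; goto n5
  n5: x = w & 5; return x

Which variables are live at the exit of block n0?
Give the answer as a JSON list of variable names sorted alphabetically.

Per-block:
  n0: def={b,k,w} ue=∅
  n1: def={f,n,w} ue=∅
  n2: def={n} ue={w}
  n3: def={k,n,x} ue={k}
  n4: def={k,x} ue=∅
  n5: def={x} ue={w}

Liveness:
  live n0: ∅→{k,w}
  live n1: {k}→{k,w}
  live n2: {w}→{w}
  live n3: {k,w}→{w}
  live n4: {w}→{w}
  live n5: {w}→∅

live-out(n0) = ["k", "w"]

Answer: ["k", "w"]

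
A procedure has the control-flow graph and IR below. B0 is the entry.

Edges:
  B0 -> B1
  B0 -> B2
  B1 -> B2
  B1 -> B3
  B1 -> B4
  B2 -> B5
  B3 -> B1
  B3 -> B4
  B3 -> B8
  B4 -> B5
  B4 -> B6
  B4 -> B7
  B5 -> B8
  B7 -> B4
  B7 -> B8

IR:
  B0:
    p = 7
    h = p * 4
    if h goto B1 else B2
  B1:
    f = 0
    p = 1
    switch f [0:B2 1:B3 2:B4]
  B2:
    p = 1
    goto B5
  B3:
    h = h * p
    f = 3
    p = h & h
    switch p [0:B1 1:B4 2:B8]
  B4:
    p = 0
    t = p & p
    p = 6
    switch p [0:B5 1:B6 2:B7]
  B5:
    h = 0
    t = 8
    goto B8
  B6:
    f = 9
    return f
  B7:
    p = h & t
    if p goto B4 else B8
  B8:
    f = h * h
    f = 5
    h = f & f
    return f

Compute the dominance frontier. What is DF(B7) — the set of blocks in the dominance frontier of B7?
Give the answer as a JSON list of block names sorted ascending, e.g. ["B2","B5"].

Answer: ["B4", "B8"]

Working:
idom tree: B1←B0 B2←B0 B3←B1 B4←B1 B5←B0 B6←B4 B7←B4 B8←B0
Join-block Dom:
  B1: preds {B0,B3}: {B0} ∩ {B0,B1,B3} = {B0}; idom=B0
  B2: preds {B0,B1}: {B0} ∩ {B0,B1} = {B0}; idom=B0
  B4: preds {B1,B3,B7}: {B0,B1} ∩ {B0,B1,B3} ∩ {B0,B1,B4,B7} = {B0,B1}; idom=B1
  B5: preds {B2,B4}: {B0,B2} ∩ {B0,B1,B4} = {B0}; idom=B0
  B8: preds {B3,B5,B7}: {B0,B1,B3} ∩ {B0,B5} ∩ {B0,B1,B4,B7} = {B0}; idom=B0

DF derivation:
  B1←B0: walk · to B0
  B1←B3: walk B3→B1 to B0
  B2←B0: walk · to B0
  B2←B1: walk B1 to B0
  B4←B1: walk · to B1
  B4←B3: walk B3 to B1
  B4←B7: walk B7→B4 to B1
  B5←B2: walk B2 to B0
  B5←B4: walk B4→B1 to B0
  B8←B3: walk B3→B1 to B0
  B8←B5: walk B5 to B0
  B8←B7: walk B7→B4→B1 to B0
  B0 → ∅
  B1 → {B1,B2,B5,B8}
  B2 → {B5}
  B3 → {B1,B4,B8}
  B4 → {B4,B5,B8}
  B5 → {B8}
  B6 → ∅
  B7 → {B4,B8}
  B8 → ∅

DF(B7) = ["B4", "B8"]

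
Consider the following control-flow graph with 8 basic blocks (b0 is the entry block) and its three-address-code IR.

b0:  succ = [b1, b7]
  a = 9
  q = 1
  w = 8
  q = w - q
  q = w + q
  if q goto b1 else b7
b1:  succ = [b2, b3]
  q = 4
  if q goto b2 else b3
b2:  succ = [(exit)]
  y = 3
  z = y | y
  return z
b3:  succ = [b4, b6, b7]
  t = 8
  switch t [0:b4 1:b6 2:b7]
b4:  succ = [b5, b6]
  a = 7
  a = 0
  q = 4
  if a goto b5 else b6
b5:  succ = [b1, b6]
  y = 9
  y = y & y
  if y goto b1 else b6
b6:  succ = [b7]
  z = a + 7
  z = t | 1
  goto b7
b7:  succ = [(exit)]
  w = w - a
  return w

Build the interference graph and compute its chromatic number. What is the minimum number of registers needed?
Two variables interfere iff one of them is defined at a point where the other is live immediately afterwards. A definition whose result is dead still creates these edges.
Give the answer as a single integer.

Per-block:
  b0: {a,q,w} / ∅
  b1: {q} / ∅
  b2: {y,z} / ∅
  b3: {t} / ∅
  b4: {a,q} / ∅
  b5: {y} / ∅
  b6: {z} / {a,t}
  b7: {w} / {a,w}

Liveness:
  b0 li=∅ lo={a,w}
  b1 li={a,w} lo={a,w}
  b2 li=∅ lo=∅
  b3 li={a,w} lo={a,t,w}
  b4 li={t,w} lo={a,t,w}
  b5 li={a,t,w} lo={a,t,w}
  b6 li={a,t,w} lo={a,w}
  b7 li={a,w} lo=∅

Interference:
  a: {q,t,w,y,z}
  q: {a,t,w}
  t: {a,q,w,y,z}
  w: {a,q,t,y,z}
  y: {a,t,w}
  z: {a,t,w}

Colouring:
  {a,q,t,w} pairwise interfere (4-clique) ⇒ χ ≥ 4
  4-colouring: r0={a}  r1={t}  r2={w}  r3={q,y,z}
  χ = 4

Answer: 4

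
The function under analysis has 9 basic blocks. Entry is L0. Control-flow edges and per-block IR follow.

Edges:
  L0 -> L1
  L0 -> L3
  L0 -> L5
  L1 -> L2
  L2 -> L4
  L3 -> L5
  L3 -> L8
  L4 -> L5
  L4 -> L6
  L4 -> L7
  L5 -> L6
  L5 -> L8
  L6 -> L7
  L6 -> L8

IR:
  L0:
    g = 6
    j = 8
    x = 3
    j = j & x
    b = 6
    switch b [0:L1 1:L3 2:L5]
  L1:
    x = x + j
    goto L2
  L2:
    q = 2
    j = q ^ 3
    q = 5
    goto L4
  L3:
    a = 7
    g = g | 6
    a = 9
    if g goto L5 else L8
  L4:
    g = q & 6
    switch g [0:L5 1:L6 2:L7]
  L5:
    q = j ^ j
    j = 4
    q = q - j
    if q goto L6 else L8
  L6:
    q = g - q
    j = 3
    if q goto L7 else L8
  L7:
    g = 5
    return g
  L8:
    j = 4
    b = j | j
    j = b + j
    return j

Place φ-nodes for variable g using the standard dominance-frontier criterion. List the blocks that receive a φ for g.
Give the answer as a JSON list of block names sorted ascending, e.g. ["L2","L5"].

idom tree: L1←L0 L2←L1 L3←L0 L4←L2 L5←L0 L6←L0 L7←L0 L8←L0
Join-block Dom:
  L5: preds {L0,L3,L4}: {L0} ∩ {L0,L3} ∩ {L0,L1,L2,L4} = {L0}; idom=L0
  L6: preds {L4,L5}: {L0,L1,L2,L4} ∩ {L0,L5} = {L0}; idom=L0
  L7: preds {L4,L6}: {L0,L1,L2,L4} ∩ {L0,L6} = {L0}; idom=L0
  L8: preds {L3,L5,L6}: {L0,L3} ∩ {L0,L5} ∩ {L0,L6} = {L0}; idom=L0

DF walk-up:
  L5←L0: walk · to L0
  L5←L3: walk L3 to L0
  L5←L4: walk L4→L2→L1 to L0
  L6←L4: walk L4→L2→L1 to L0
  L6←L5: walk L5 to L0
  L7←L4: walk L4→L2→L1 to L0
  L7←L6: walk L6 to L0
  L8←L3: walk L3 to L0
  L8←L5: walk L5 to L0
  L8←L6: walk L6 to L0
  DF(L0)=∅
  DF(L1)={L5,L6,L7}
  DF(L2)={L5,L6,L7}
  DF(L3)={L5,L8}
  DF(L4)={L5,L6,L7}
  DF(L5)={L6,L8}
  DF(L6)={L7,L8}
  DF(L7)=∅
  DF(L8)=∅

φ for g: defs {L0,L3,L4,L7}
  DF⁺ = {L5,L6,L7,L8}

Answer: ["L5", "L6", "L7", "L8"]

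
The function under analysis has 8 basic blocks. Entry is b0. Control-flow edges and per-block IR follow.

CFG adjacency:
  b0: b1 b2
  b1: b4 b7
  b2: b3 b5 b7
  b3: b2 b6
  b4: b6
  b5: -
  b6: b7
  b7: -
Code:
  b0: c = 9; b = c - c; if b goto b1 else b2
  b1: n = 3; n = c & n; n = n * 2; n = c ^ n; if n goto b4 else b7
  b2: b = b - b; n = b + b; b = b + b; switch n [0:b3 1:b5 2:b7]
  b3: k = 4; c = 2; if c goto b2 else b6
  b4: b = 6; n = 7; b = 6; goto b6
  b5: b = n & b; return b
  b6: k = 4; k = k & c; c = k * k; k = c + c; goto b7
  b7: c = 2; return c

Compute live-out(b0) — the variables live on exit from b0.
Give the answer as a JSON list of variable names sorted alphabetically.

Answer: ["b", "c"]

Analysis:
Per-block:
  b0 def {b,c} use ∅
  b1 def {n} use {c}
  b2 def {b,n} use {b}
  b3 def {c,k} use ∅
  b4 def {b,n} use ∅
  b5 def {b} use {b,n}
  b6 def {c,k} use {c}
  b7 def {c} use ∅

Backward fixpoint:
  live b0: ∅→{b,c}
  live b1: {c}→{c}
  live b2: {b}→{b,n}
  live b3: {b}→{b,c}
  live b4: {c}→{c}
  live b5: {b,n}→∅
  live b6: {c}→∅
  live b7: ∅→∅

live-out(b0) = ["b", "c"]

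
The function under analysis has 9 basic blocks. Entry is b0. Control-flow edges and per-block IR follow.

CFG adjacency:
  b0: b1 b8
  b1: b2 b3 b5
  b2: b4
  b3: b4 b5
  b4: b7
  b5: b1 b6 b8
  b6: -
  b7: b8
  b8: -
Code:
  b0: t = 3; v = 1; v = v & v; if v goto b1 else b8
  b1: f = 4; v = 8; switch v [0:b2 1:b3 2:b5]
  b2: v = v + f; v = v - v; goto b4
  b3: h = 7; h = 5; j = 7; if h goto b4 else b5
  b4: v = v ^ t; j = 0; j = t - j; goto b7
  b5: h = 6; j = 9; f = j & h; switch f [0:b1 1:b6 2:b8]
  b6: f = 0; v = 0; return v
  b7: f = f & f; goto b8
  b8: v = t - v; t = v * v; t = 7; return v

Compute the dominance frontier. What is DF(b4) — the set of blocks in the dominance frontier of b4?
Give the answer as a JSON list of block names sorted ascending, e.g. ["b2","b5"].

idom tree: b1←b0 b2←b1 b3←b1 b4←b1 b5←b1 b6←b5 b7←b4 b8←b0
Dom at joins:
  b1: preds {b0,b5}: {b0} ∩ {b0,b1,b5} = {b0}; idom=b0
  b4: preds {b2,b3}: {b0,b1,b2} ∩ {b0,b1,b3} = {b0,b1}; idom=b1
  b5: preds {b1,b3}: {b0,b1} ∩ {b0,b1,b3} = {b0,b1}; idom=b1
  b8: preds {b0,b5,b7}: {b0} ∩ {b0,b1,b5} ∩ {b0,b1,b4,b7} = {b0}; idom=b0

DF derivation:
  b1←b0: walk · to b0
  b1←b5: walk b5→b1 to b0
  b4←b2: walk b2 to b1
  b4←b3: walk b3 to b1
  b5←b1: walk · to b1
  b5←b3: walk b3 to b1
  b8←b0: walk · to b0
  b8←b5: walk b5→b1 to b0
  b8←b7: walk b7→b4→b1 to b0
  b0 → ∅
  b1 → {b1,b8}
  b2 → {b4}
  b3 → {b4,b5}
  b4 → {b8}
  b5 → {b1,b8}
  b6 → ∅
  b7 → {b8}
  b8 → ∅

DF(b4) = ["b8"]

Answer: ["b8"]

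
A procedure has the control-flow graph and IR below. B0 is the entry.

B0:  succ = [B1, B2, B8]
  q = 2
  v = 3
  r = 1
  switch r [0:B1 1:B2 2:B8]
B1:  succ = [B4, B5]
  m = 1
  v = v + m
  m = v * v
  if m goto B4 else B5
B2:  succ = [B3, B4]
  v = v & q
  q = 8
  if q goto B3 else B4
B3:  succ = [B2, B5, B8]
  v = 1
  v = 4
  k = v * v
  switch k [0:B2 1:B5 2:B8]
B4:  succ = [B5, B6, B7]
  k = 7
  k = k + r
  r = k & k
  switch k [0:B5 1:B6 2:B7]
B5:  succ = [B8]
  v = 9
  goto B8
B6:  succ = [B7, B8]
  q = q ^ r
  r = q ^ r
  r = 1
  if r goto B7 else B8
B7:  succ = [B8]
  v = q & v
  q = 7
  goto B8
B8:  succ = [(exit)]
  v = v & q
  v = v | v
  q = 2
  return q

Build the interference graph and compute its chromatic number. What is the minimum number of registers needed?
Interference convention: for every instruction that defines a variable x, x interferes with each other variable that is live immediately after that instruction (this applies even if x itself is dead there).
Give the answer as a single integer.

Per-block:
  B0: {q,r,v} / ∅
  B1: {m,v} / {v}
  B2: {q,v} / {q,v}
  B3: {k,v} / ∅
  B4: {k,r} / {r}
  B5: {v} / ∅
  B6: {q,r} / {q,r}
  B7: {q,v} / {q,v}
  B8: {q,v} / {q,v}

Liveness:
  B0: in=∅ out={q,r,v}
  B1: in={q,r,v} out={q,r,v}
  B2: in={q,r,v} out={q,r,v}
  B3: in={q,r} out={q,r,v}
  B4: in={q,r,v} out={q,r,v}
  B5: in={q} out={q,v}
  B6: in={q,r,v} out={q,v}
  B7: in={q,v} out={q,v}
  B8: in={q,v} out=∅

Interference:
  k: {q,r,v}
  m: {q,r,v}
  q: {k,m,r,v}
  r: {k,m,q,v}
  v: {k,m,q,r}

Chromatic number:
  lower bound: {k,q,r,v} mutually conflict ⇒ χ ≥ 4
  assign k→c3 m→c3 q→c0 r→c1 v→c2 — no edge inside a register ⇒ χ ≤ 4
  χ = 4

Answer: 4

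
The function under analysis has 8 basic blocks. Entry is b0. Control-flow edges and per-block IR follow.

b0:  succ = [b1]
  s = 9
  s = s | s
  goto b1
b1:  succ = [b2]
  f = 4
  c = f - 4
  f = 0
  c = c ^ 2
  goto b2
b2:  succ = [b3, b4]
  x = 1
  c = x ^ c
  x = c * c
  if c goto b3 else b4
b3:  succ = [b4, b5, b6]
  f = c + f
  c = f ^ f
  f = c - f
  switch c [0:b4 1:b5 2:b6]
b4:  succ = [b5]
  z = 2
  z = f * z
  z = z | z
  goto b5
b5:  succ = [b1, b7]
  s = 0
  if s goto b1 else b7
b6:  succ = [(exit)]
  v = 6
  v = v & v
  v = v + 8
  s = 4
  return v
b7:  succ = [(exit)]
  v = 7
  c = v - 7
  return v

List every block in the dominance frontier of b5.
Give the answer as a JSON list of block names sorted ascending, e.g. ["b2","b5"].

Answer: ["b1"]

Working:
idom tree: b1←b0 b2←b1 b3←b2 b4←b2 b5←b2 b6←b3 b7←b5
Join-block Dom:
  b1: preds {b0,b5}: {b0} ∩ {b0,b1,b2,b5} = {b0}; idom=b0
  b4: preds {b2,b3}: {b0,b1,b2} ∩ {b0,b1,b2,b3} = {b0,b1,b2}; idom=b2
  b5: preds {b3,b4}: {b0,b1,b2,b3} ∩ {b0,b1,b2,b4} = {b0,b1,b2}; idom=b2

DF derivation:
  b1←b0: walk · to b0
  b1←b5: walk b5→b2→b1 to b0
  b4←b2: walk · to b2
  b4←b3: walk b3 to b2
  b5←b3: walk b3 to b2
  b5←b4: walk b4 to b2
  b0: DF=∅
  b1: DF={b1}
  b2: DF={b1}
  b3: DF={b4,b5}
  b4: DF={b5}
  b5: DF={b1}
  b6: DF=∅
  b7: DF=∅

DF(b5) = ["b1"]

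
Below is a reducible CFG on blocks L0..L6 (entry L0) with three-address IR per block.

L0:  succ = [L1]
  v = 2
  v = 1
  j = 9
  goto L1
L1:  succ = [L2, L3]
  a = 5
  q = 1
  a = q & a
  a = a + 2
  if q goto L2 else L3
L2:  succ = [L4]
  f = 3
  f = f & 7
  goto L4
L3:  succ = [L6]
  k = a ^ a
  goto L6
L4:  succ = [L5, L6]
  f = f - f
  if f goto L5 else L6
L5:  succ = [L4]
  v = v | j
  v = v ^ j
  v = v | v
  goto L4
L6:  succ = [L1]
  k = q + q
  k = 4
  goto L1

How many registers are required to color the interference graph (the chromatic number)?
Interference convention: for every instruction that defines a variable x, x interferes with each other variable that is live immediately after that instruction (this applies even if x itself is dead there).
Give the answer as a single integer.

Block summaries:
  L0: def={j,v} ue=∅
  L1: def={a,q} ue=∅
  L2: def={f} ue=∅
  L3: def={k} ue={a}
  L4: def={f} ue={f}
  L5: def={v} ue={j,v}
  L6: def={k} ue={q}

Backward fixpoint:
  live L0: ∅→{j,v}
  live L1: {j,v}→{a,j,q,v}
  live L2: {j,q,v}→{f,j,q,v}
  live L3: {a,j,q,v}→{j,q,v}
  live L4: {f,j,q,v}→{f,j,q,v}
  live L5: {f,j,q,v}→{f,j,q,v}
  live L6: {j,q,v}→{j,v}

Conflict graph:
  a: {j,q,v}
  f: {j,q,v}
  j: {a,f,k,q,v}
  k: {j,q,v}
  q: {a,f,j,k,v}
  v: {a,f,j,k,q}

Chromatic number:
  {a,j,q,v} pairwise interfere (4-clique) ⇒ χ ≥ 4
  4-colouring: r0={j}  r1={q}  r2={v}  r3={a,f,k}
  χ = 4

Answer: 4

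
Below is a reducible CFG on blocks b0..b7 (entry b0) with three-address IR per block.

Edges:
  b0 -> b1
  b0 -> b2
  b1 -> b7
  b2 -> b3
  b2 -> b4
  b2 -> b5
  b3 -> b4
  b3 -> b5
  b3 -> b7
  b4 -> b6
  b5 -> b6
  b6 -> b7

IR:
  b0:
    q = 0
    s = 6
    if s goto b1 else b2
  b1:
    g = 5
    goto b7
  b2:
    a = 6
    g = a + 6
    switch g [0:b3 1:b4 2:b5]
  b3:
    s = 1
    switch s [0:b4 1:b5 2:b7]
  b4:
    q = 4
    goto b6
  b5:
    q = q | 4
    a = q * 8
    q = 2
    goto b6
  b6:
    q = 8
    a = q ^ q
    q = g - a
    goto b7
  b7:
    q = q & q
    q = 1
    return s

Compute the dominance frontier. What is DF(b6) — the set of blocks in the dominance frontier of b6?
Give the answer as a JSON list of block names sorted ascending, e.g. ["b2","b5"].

Answer: ["b7"]

Working:
idom tree: b1←b0 b2←b0 b3←b2 b4←b2 b5←b2 b6←b2 b7←b0
Dom at joins:
  b4: preds {b2,b3}: {b0,b2} ∩ {b0,b2,b3} = {b0,b2}; idom=b2
  b5: preds {b2,b3}: {b0,b2} ∩ {b0,b2,b3} = {b0,b2}; idom=b2
  b6: preds {b4,b5}: {b0,b2,b4} ∩ {b0,b2,b5} = {b0,b2}; idom=b2
  b7: preds {b1,b3,b6}: {b0,b1} ∩ {b0,b2,b3} ∩ {b0,b2,b6} = {b0}; idom=b0

DF walk-up:
  join b4 pred b2: · stop@b2
  join b4 pred b3: b3 stop@b2
  join b5 pred b2: · stop@b2
  join b5 pred b3: b3 stop@b2
  join b6 pred b4: b4 stop@b2
  join b6 pred b5: b5 stop@b2
  join b7 pred b1: b1 stop@b0
  join b7 pred b3: b3→b2 stop@b0
  join b7 pred b6: b6→b2 stop@b0
  DF(b0)=∅
  DF(b1)={b7}
  DF(b2)={b7}
  DF(b3)={b4,b5,b7}
  DF(b4)={b6}
  DF(b5)={b6}
  DF(b6)={b7}
  DF(b7)=∅

DF(b6) = ["b7"]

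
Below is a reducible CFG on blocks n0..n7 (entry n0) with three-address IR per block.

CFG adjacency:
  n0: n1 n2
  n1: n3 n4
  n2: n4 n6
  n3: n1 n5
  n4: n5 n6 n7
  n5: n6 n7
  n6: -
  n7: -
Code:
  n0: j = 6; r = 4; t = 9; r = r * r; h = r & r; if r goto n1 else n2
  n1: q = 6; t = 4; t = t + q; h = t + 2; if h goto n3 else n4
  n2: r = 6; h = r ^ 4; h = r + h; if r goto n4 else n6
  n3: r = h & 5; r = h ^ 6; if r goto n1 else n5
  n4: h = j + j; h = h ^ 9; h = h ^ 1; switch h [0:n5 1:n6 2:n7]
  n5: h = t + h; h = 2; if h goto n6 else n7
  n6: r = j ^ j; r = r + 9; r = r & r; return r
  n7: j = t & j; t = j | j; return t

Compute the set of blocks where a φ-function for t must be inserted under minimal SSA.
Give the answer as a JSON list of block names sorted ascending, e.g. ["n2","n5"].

Answer: ["n1", "n4", "n5", "n6", "n7"]

Working:
idom tree: n1←n0 n2←n0 n3←n1 n4←n0 n5←n0 n6←n0 n7←n0
Dom at joins:
  n1: preds {n0,n3}: {n0} ∩ {n0,n1,n3} = {n0}; idom=n0
  n4: preds {n1,n2}: {n0,n1} ∩ {n0,n2} = {n0}; idom=n0
  n5: preds {n3,n4}: {n0,n1,n3} ∩ {n0,n4} = {n0}; idom=n0
  n6: preds {n2,n4,n5}: {n0,n2} ∩ {n0,n4} ∩ {n0,n5} = {n0}; idom=n0
  n7: preds {n4,n5}: {n0,n4} ∩ {n0,n5} = {n0}; idom=n0

Frontier:
  n1←n0: walk · to n0
  n1←n3: walk n3→n1 to n0
  n4←n1: walk n1 to n0
  n4←n2: walk n2 to n0
  n5←n3: walk n3→n1 to n0
  n5←n4: walk n4 to n0
  n6←n2: walk n2 to n0
  n6←n4: walk n4 to n0
  n6←n5: walk n5 to n0
  n7←n4: walk n4 to n0
  n7←n5: walk n5 to n0
  DF(n0)=∅
  DF(n1)={n1,n4,n5}
  DF(n2)={n4,n6}
  DF(n3)={n1,n5}
  DF(n4)={n5,n6,n7}
  DF(n5)={n6,n7}
  DF(n6)=∅
  DF(n7)=∅

φ for t: defs {n0,n1,n7}
  DF⁺ = {n1,n4,n5,n6,n7}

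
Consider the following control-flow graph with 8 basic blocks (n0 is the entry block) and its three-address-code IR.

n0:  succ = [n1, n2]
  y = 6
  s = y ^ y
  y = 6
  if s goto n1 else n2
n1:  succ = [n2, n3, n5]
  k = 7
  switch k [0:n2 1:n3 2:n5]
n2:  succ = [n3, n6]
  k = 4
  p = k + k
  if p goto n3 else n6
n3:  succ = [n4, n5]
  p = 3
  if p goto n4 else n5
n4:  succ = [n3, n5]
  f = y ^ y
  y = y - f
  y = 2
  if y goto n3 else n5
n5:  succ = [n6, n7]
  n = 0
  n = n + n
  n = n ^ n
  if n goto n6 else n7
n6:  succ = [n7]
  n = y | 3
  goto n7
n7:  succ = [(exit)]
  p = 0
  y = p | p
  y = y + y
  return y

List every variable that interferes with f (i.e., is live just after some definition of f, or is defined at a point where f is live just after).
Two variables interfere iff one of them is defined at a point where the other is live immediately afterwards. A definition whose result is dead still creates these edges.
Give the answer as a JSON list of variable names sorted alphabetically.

Answer: ["y"]

Working:
def/use:
  n0: {s,y} / ∅
  n1: {k} / ∅
  n2: {k,p} / ∅
  n3: {p} / ∅
  n4: {f,y} / {y}
  n5: {n} / ∅
  n6: {n} / {y}
  n7: {p,y} / ∅

Live sets:
  n0 li=∅ lo={y}
  n1 li={y} lo={y}
  n2 li={y} lo={y}
  n3 li={y} lo={y}
  n4 li={y} lo={y}
  n5 li={y} lo={y}
  n6 li={y} lo=∅
  n7 li=∅ lo=∅

Interference:
  f↔{y}
  k↔{y}
  n↔{y}
  p↔{y}
  s↔{y}
  y↔{f,k,n,p,s}

N(f) = ["y"]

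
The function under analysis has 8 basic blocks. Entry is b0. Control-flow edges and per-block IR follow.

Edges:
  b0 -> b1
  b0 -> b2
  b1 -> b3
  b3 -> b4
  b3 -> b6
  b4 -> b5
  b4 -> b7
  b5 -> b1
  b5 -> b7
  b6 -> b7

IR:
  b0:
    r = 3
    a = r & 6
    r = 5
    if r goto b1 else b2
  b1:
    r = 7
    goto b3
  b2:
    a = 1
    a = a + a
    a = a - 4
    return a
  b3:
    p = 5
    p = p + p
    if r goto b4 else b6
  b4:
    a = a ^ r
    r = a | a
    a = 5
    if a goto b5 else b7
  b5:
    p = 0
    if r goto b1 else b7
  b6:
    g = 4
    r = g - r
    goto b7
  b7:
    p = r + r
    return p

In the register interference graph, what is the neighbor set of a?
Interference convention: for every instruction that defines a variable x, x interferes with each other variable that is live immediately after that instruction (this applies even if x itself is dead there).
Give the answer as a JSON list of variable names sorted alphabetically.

Per-block:
  b0: def={a,r} ue=∅
  b1: def={r} ue=∅
  b2: def={a} ue=∅
  b3: def={p} ue={r}
  b4: def={a,r} ue={a,r}
  b5: def={p} ue={r}
  b6: def={g,r} ue={r}
  b7: def={p} ue={r}

Backward fixpoint:
  b0: in=∅ out={a}
  b1: in={a} out={a,r}
  b2: in=∅ out=∅
  b3: in={a,r} out={a,r}
  b4: in={a,r} out={a,r}
  b5: in={a,r} out={a,r}
  b6: in={r} out={r}
  b7: in={r} out=∅

Interfere edges:
  a: {p,r}
  g: {r}
  p: {a,r}
  r: {a,g,p}

N(a) = ["p", "r"]

Answer: ["p", "r"]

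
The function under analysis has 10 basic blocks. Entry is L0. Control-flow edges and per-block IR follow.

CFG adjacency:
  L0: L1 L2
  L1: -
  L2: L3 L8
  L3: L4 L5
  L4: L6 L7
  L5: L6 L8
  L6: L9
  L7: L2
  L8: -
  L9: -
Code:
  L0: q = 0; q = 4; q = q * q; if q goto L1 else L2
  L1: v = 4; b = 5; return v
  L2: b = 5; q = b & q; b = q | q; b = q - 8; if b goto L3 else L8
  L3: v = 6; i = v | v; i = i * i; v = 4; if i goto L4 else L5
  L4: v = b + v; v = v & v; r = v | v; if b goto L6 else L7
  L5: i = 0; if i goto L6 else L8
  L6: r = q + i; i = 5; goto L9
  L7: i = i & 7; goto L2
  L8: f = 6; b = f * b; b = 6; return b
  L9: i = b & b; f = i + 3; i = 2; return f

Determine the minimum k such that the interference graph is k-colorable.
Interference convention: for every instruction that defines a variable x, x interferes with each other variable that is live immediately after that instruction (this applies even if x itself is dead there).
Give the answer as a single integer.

Answer: 4

Working:
Block summaries:
  L0: def={q} ue=∅
  L1: def={b,v} ue=∅
  L2: def={b,q} ue={q}
  L3: def={i,v} ue=∅
  L4: def={r,v} ue={b,v}
  L5: def={i} ue=∅
  L6: def={i,r} ue={i,q}
  L7: def={i} ue={i}
  L8: def={b,f} ue={b}
  L9: def={f,i} ue={b}

Liveness:
  L0: in=∅ out={q}
  L1: in=∅ out=∅
  L2: in={q} out={b,q}
  L3: in={b,q} out={b,i,q,v}
  L4: in={b,i,q,v} out={b,i,q}
  L5: in={b,q} out={b,i,q}
  L6: in={b,i,q} out={b}
  L7: in={i,q} out={q}
  L8: in={b} out=∅
  L9: in={b} out=∅

Interference:
  b: {f,i,q,r,v}
  f: {b,i}
  i: {b,f,q,r,v}
  q: {b,i,r,v}
  r: {b,i,q}
  v: {b,i,q}

Chromatic number:
  clique {b,i,q,r} ⇒ need ≥ 4
  assign b→R0 f→R2 i→R1 q→R2 r→R3 v→R3 — no edge inside a register ⇒ χ ≤ 4
  χ = 4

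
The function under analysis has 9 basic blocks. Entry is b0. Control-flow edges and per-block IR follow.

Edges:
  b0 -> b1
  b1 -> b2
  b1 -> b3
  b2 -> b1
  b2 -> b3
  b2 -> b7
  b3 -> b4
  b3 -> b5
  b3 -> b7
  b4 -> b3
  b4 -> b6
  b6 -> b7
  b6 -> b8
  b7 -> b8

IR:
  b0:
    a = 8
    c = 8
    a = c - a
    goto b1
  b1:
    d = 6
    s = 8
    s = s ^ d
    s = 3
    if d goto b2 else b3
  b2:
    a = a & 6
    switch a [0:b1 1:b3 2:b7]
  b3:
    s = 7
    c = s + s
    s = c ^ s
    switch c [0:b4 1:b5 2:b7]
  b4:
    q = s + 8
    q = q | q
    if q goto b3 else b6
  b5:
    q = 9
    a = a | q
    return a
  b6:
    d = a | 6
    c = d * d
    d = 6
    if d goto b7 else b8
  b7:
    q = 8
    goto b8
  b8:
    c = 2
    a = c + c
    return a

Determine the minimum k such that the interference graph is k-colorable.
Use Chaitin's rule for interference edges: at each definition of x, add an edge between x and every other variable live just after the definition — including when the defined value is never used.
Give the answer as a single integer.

Block summaries:
  b0: def={a,c} ue=∅
  b1: def={d,s} ue=∅
  b2: def={a} ue={a}
  b3: def={c,s} ue=∅
  b4: def={q} ue={s}
  b5: def={a,q} ue={a}
  b6: def={c,d} ue={a}
  b7: def={q} ue=∅
  b8: def={a,c} ue=∅

Backward fixpoint:
  b0 li=∅ lo={a}
  b1 li={a} lo={a}
  b2 li={a} lo={a}
  b3 li={a} lo={a,s}
  b4 li={a,s} lo={a}
  b5 li={a} lo=∅
  b6 li={a} lo=∅
  b7 li=∅ lo=∅
  b8 li=∅ lo=∅

Interfere edges:
  a — {c,d,q,s}
  c — {a,s}
  d — {a,s}
  q — {a}
  s — {a,c,d}

Registers:
  {a,c,s} pairwise interfere (3-clique) ⇒ χ ≥ 3
  assign a→c0 c→c2 d→c2 q→c1 s→c1 — no edge inside a register ⇒ χ ≤ 3
  χ = 3

Answer: 3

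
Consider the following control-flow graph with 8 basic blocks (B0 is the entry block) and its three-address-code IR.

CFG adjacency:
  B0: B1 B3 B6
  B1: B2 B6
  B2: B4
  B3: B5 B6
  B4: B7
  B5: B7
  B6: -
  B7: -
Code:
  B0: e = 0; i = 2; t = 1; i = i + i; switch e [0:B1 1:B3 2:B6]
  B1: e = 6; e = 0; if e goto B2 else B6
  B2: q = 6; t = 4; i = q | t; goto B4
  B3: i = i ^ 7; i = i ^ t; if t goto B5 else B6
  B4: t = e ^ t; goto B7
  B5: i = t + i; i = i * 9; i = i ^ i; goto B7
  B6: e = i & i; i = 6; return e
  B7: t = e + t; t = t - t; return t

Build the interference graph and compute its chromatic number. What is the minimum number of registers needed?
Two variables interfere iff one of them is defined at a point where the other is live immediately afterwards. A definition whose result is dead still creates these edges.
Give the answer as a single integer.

Answer: 3

Derivation:
def/use:
  B0 def {e,i,t} use ∅
  B1 def {e} use ∅
  B2 def {i,q,t} use ∅
  B3 def {i} use {i,t}
  B4 def {t} use {e,t}
  B5 def {i} use {i,t}
  B6 def {e,i} use {i}
  B7 def {t} use {e,t}

Liveness:
  B0 li=∅ lo={e,i,t}
  B1 li={i} lo={e,i}
  B2 li={e} lo={e,t}
  B3 li={e,i,t} lo={e,i,t}
  B4 li={e,t} lo={e,t}
  B5 li={e,i,t} lo={e,t}
  B6 li={i} lo=∅
  B7 li={e,t} lo=∅

Interference:
  e: {i,q,t}
  i: {e,t}
  q: {e,t}
  t: {e,i,q}

Registers:
  clique {e,i,t} ⇒ need ≥ 3
  assign e→R0 i→R2 q→R2 t→R1 — no edge inside a register ⇒ χ ≤ 3
  χ = 3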